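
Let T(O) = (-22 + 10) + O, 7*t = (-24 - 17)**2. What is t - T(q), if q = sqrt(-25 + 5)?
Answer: 1765/7 - 2*I*sqrt(5) ≈ 252.14 - 4.4721*I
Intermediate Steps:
t = 1681/7 (t = (-24 - 17)**2/7 = (1/7)*(-41)**2 = (1/7)*1681 = 1681/7 ≈ 240.14)
q = 2*I*sqrt(5) (q = sqrt(-20) = 2*I*sqrt(5) ≈ 4.4721*I)
T(O) = -12 + O
t - T(q) = 1681/7 - (-12 + 2*I*sqrt(5)) = 1681/7 + (12 - 2*I*sqrt(5)) = 1765/7 - 2*I*sqrt(5)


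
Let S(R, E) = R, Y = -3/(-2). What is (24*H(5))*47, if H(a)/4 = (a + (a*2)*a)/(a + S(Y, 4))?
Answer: 496320/13 ≈ 38178.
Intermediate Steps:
Y = 3/2 (Y = -3*(-1/2) = 3/2 ≈ 1.5000)
H(a) = 4*(a + 2*a**2)/(3/2 + a) (H(a) = 4*((a + (a*2)*a)/(a + 3/2)) = 4*((a + (2*a)*a)/(3/2 + a)) = 4*((a + 2*a**2)/(3/2 + a)) = 4*(a + 2*a**2)/(3/2 + a))
(24*H(5))*47 = (24*(8*5*(1 + 2*5)/(3 + 2*5)))*47 = (24*(8*5*(1 + 10)/(3 + 10)))*47 = (24*(8*5*11/13))*47 = (24*(8*5*(1/13)*11))*47 = (24*(440/13))*47 = (10560/13)*47 = 496320/13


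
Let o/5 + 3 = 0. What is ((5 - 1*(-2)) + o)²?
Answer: 64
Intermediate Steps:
o = -15 (o = -15 + 5*0 = -15 + 0 = -15)
((5 - 1*(-2)) + o)² = ((5 - 1*(-2)) - 15)² = ((5 + 2) - 15)² = (7 - 15)² = (-8)² = 64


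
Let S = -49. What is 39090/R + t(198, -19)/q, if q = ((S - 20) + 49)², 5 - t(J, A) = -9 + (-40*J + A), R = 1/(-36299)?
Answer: -567571156047/400 ≈ -1.4189e+9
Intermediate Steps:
R = -1/36299 ≈ -2.7549e-5
t(J, A) = 14 - A + 40*J (t(J, A) = 5 - (-9 + (-40*J + A)) = 5 - (-9 + (A - 40*J)) = 5 - (-9 + A - 40*J) = 5 + (9 - A + 40*J) = 14 - A + 40*J)
q = 400 (q = ((-49 - 20) + 49)² = (-69 + 49)² = (-20)² = 400)
39090/R + t(198, -19)/q = 39090/(-1/36299) + (14 - 1*(-19) + 40*198)/400 = 39090*(-36299) + (14 + 19 + 7920)*(1/400) = -1418927910 + 7953*(1/400) = -1418927910 + 7953/400 = -567571156047/400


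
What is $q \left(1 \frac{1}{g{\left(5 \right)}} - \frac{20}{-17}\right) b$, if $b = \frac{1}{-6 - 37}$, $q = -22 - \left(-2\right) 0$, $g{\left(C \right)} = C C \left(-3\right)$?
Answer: $\frac{32626}{54825} \approx 0.59509$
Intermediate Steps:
$g{\left(C \right)} = - 3 C^{2}$ ($g{\left(C \right)} = C^{2} \left(-3\right) = - 3 C^{2}$)
$q = -22$ ($q = -22 - 0 = -22 + 0 = -22$)
$b = - \frac{1}{43}$ ($b = \frac{1}{-43} = - \frac{1}{43} \approx -0.023256$)
$q \left(1 \frac{1}{g{\left(5 \right)}} - \frac{20}{-17}\right) b = - 22 \left(1 \frac{1}{\left(-3\right) 5^{2}} - \frac{20}{-17}\right) \left(- \frac{1}{43}\right) = - 22 \left(1 \frac{1}{\left(-3\right) 25} - - \frac{20}{17}\right) \left(- \frac{1}{43}\right) = - 22 \left(1 \frac{1}{-75} + \frac{20}{17}\right) \left(- \frac{1}{43}\right) = - 22 \left(1 \left(- \frac{1}{75}\right) + \frac{20}{17}\right) \left(- \frac{1}{43}\right) = - 22 \left(- \frac{1}{75} + \frac{20}{17}\right) \left(- \frac{1}{43}\right) = \left(-22\right) \frac{1483}{1275} \left(- \frac{1}{43}\right) = \left(- \frac{32626}{1275}\right) \left(- \frac{1}{43}\right) = \frac{32626}{54825}$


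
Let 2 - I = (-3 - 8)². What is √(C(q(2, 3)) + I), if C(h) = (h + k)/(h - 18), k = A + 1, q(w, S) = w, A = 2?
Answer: I*√1909/4 ≈ 10.923*I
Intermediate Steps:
k = 3 (k = 2 + 1 = 3)
C(h) = (3 + h)/(-18 + h) (C(h) = (h + 3)/(h - 18) = (3 + h)/(-18 + h))
I = -119 (I = 2 - (-3 - 8)² = 2 - 1*(-11)² = 2 - 1*121 = 2 - 121 = -119)
√(C(q(2, 3)) + I) = √((3 + 2)/(-18 + 2) - 119) = √(5/(-16) - 119) = √(-1/16*5 - 119) = √(-5/16 - 119) = √(-1909/16) = I*√1909/4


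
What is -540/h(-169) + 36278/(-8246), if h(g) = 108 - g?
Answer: -7250923/1142071 ≈ -6.3489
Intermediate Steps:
-540/h(-169) + 36278/(-8246) = -540/(108 - 1*(-169)) + 36278/(-8246) = -540/(108 + 169) + 36278*(-1/8246) = -540/277 - 18139/4123 = -7250923/1142071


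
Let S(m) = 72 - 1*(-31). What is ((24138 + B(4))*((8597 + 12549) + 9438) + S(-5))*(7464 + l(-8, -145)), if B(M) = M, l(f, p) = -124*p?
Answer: 18786807184764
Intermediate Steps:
S(m) = 103 (S(m) = 72 + 31 = 103)
((24138 + B(4))*((8597 + 12549) + 9438) + S(-5))*(7464 + l(-8, -145)) = ((24138 + 4)*((8597 + 12549) + 9438) + 103)*(7464 - 124*(-145)) = (24142*(21146 + 9438) + 103)*(7464 + 17980) = (24142*30584 + 103)*25444 = (738358928 + 103)*25444 = 738359031*25444 = 18786807184764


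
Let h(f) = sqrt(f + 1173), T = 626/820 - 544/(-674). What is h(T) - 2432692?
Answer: -2432692 + sqrt(22423666087870)/138170 ≈ -2.4327e+6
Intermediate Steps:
T = 217001/138170 (T = 626*(1/820) - 544*(-1/674) = 313/410 + 272/337 = 217001/138170 ≈ 1.5705)
h(f) = sqrt(1173 + f)
h(T) - 2432692 = sqrt(1173 + 217001/138170) - 2432692 = sqrt(162290411/138170) - 2432692 = sqrt(22423666087870)/138170 - 2432692 = -2432692 + sqrt(22423666087870)/138170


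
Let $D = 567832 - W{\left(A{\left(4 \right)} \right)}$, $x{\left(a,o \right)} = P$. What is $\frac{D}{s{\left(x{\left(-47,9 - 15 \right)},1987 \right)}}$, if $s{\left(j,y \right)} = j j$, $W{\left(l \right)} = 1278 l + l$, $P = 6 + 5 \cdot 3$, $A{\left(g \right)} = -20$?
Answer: $\frac{197804}{147} \approx 1345.6$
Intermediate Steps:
$P = 21$ ($P = 6 + 15 = 21$)
$x{\left(a,o \right)} = 21$
$W{\left(l \right)} = 1279 l$
$s{\left(j,y \right)} = j^{2}$
$D = 593412$ ($D = 567832 - 1279 \left(-20\right) = 567832 - -25580 = 567832 + 25580 = 593412$)
$\frac{D}{s{\left(x{\left(-47,9 - 15 \right)},1987 \right)}} = \frac{593412}{21^{2}} = \frac{593412}{441} = 593412 \cdot \frac{1}{441} = \frac{197804}{147}$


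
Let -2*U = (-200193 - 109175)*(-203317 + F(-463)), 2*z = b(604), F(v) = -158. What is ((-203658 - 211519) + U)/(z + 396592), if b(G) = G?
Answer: -31474742077/396894 ≈ -79303.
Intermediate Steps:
z = 302 (z = (½)*604 = 302)
U = -31474326900 (U = -(-200193 - 109175)*(-203317 - 158)/2 = -(-154684)*(-203475) = -½*62948653800 = -31474326900)
((-203658 - 211519) + U)/(z + 396592) = ((-203658 - 211519) - 31474326900)/(302 + 396592) = (-415177 - 31474326900)/396894 = -31474742077*1/396894 = -31474742077/396894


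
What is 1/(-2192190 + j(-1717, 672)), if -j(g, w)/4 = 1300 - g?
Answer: -1/2204258 ≈ -4.5367e-7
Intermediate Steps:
j(g, w) = -5200 + 4*g (j(g, w) = -4*(1300 - g) = -5200 + 4*g)
1/(-2192190 + j(-1717, 672)) = 1/(-2192190 + (-5200 + 4*(-1717))) = 1/(-2192190 + (-5200 - 6868)) = 1/(-2192190 - 12068) = 1/(-2204258) = -1/2204258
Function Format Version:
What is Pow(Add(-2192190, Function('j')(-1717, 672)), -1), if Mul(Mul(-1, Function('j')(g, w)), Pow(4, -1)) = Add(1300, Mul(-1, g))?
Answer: Rational(-1, 2204258) ≈ -4.5367e-7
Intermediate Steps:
Function('j')(g, w) = Add(-5200, Mul(4, g)) (Function('j')(g, w) = Mul(-4, Add(1300, Mul(-1, g))) = Add(-5200, Mul(4, g)))
Pow(Add(-2192190, Function('j')(-1717, 672)), -1) = Pow(Add(-2192190, Add(-5200, Mul(4, -1717))), -1) = Pow(Add(-2192190, Add(-5200, -6868)), -1) = Pow(Add(-2192190, -12068), -1) = Pow(-2204258, -1) = Rational(-1, 2204258)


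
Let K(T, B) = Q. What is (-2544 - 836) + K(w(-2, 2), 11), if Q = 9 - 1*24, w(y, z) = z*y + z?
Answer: -3395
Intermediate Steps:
w(y, z) = z + y*z (w(y, z) = y*z + z = z + y*z)
Q = -15 (Q = 9 - 24 = -15)
K(T, B) = -15
(-2544 - 836) + K(w(-2, 2), 11) = (-2544 - 836) - 15 = -3380 - 15 = -3395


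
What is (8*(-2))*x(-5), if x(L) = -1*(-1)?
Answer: -16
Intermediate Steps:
x(L) = 1
(8*(-2))*x(-5) = (8*(-2))*1 = -16*1 = -16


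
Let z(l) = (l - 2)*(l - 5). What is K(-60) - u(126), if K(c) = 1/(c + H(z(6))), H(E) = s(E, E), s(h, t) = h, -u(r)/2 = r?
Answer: 14111/56 ≈ 251.98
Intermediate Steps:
u(r) = -2*r
z(l) = (-5 + l)*(-2 + l) (z(l) = (-2 + l)*(-5 + l) = (-5 + l)*(-2 + l))
H(E) = E
K(c) = 1/(4 + c) (K(c) = 1/(c + (10 + 6**2 - 7*6)) = 1/(c + (10 + 36 - 42)) = 1/(c + 4) = 1/(4 + c))
K(-60) - u(126) = 1/(4 - 60) - (-2)*126 = 1/(-56) - 1*(-252) = -1/56 + 252 = 14111/56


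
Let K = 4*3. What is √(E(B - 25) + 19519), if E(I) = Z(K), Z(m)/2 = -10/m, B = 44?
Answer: 2*√43914/3 ≈ 139.70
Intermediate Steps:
K = 12
Z(m) = -20/m (Z(m) = 2*(-10/m) = -20/m)
E(I) = -5/3 (E(I) = -20/12 = -20*1/12 = -5/3)
√(E(B - 25) + 19519) = √(-5/3 + 19519) = √(58552/3) = 2*√43914/3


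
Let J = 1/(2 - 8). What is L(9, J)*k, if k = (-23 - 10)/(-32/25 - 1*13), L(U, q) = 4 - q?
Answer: 6875/714 ≈ 9.6288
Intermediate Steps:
J = -1/6 (J = 1/(-6) = -1/6 ≈ -0.16667)
k = 275/119 (k = -33/(-32*1/25 - 13) = -33/(-32/25 - 13) = -33/(-357/25) = -33*(-25/357) = 275/119 ≈ 2.3109)
L(9, J)*k = (4 - 1*(-1/6))*(275/119) = (4 + 1/6)*(275/119) = (25/6)*(275/119) = 6875/714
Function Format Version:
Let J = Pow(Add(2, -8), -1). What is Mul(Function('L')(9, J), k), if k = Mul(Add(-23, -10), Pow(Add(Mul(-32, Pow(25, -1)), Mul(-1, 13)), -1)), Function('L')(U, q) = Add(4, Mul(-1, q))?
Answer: Rational(6875, 714) ≈ 9.6288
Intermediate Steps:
J = Rational(-1, 6) (J = Pow(-6, -1) = Rational(-1, 6) ≈ -0.16667)
k = Rational(275, 119) (k = Mul(-33, Pow(Add(Mul(-32, Rational(1, 25)), -13), -1)) = Mul(-33, Pow(Add(Rational(-32, 25), -13), -1)) = Mul(-33, Pow(Rational(-357, 25), -1)) = Mul(-33, Rational(-25, 357)) = Rational(275, 119) ≈ 2.3109)
Mul(Function('L')(9, J), k) = Mul(Add(4, Mul(-1, Rational(-1, 6))), Rational(275, 119)) = Mul(Add(4, Rational(1, 6)), Rational(275, 119)) = Mul(Rational(25, 6), Rational(275, 119)) = Rational(6875, 714)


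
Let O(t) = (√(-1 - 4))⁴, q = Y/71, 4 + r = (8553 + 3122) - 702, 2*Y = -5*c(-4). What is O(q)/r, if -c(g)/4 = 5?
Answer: 25/10969 ≈ 0.0022792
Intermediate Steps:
c(g) = -20 (c(g) = -4*5 = -20)
Y = 50 (Y = (-5*(-20))/2 = (½)*100 = 50)
r = 10969 (r = -4 + ((8553 + 3122) - 702) = -4 + (11675 - 702) = -4 + 10973 = 10969)
q = 50/71 ≈ 0.70423
O(t) = 25 (O(t) = (√(-5))⁴ = (I*√5)⁴ = 25)
O(q)/r = 25/10969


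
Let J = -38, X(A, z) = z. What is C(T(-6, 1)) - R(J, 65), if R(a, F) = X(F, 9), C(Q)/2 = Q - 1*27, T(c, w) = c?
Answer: -75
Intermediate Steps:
C(Q) = -54 + 2*Q (C(Q) = 2*(Q - 1*27) = 2*(Q - 27) = 2*(-27 + Q) = -54 + 2*Q)
R(a, F) = 9
C(T(-6, 1)) - R(J, 65) = (-54 + 2*(-6)) - 1*9 = (-54 - 12) - 9 = -66 - 9 = -75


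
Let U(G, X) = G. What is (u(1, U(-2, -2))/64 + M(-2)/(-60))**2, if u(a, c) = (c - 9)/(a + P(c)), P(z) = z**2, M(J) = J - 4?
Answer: 441/102400 ≈ 0.0043066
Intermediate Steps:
M(J) = -4 + J
u(a, c) = (-9 + c)/(a + c**2) (u(a, c) = (c - 9)/(a + c**2) = (-9 + c)/(a + c**2))
(u(1, U(-2, -2))/64 + M(-2)/(-60))**2 = (((-9 - 2)/(1 + (-2)**2))/64 + (-4 - 2)/(-60))**2 = ((-11/(1 + 4))*(1/64) - 6*(-1/60))**2 = ((-11/5)*(1/64) + 1/10)**2 = (((1/5)*(-11))*(1/64) + 1/10)**2 = (-11/5*1/64 + 1/10)**2 = (-11/320 + 1/10)**2 = (21/320)**2 = 441/102400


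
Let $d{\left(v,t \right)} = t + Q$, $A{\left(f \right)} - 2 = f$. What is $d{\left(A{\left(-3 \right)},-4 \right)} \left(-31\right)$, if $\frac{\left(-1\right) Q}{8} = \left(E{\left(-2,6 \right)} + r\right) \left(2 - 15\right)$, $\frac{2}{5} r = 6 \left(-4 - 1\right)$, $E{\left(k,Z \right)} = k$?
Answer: $248372$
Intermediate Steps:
$r = -75$ ($r = \frac{5 \cdot 6 \left(-4 - 1\right)}{2} = \frac{5 \cdot 6 \left(-5\right)}{2} = \frac{5}{2} \left(-30\right) = -75$)
$A{\left(f \right)} = 2 + f$
$Q = -8008$ ($Q = - 8 \left(-2 - 75\right) \left(2 - 15\right) = - 8 \left(\left(-77\right) \left(-13\right)\right) = \left(-8\right) 1001 = -8008$)
$d{\left(v,t \right)} = -8008 + t$ ($d{\left(v,t \right)} = t - 8008 = -8008 + t$)
$d{\left(A{\left(-3 \right)},-4 \right)} \left(-31\right) = \left(-8008 - 4\right) \left(-31\right) = \left(-8012\right) \left(-31\right) = 248372$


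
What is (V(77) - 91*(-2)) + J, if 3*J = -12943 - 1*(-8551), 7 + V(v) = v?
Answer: -1212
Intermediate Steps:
V(v) = -7 + v
J = -1464 (J = (-12943 - 1*(-8551))/3 = (-12943 + 8551)/3 = (⅓)*(-4392) = -1464)
(V(77) - 91*(-2)) + J = ((-7 + 77) - 91*(-2)) - 1464 = (70 + 182) - 1464 = 252 - 1464 = -1212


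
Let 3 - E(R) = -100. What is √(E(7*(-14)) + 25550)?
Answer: √25653 ≈ 160.17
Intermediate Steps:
E(R) = 103 (E(R) = 3 - 1*(-100) = 3 + 100 = 103)
√(E(7*(-14)) + 25550) = √(103 + 25550) = √25653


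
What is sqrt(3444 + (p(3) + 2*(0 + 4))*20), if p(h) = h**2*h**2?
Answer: 2*sqrt(1306) ≈ 72.277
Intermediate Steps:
p(h) = h**4
sqrt(3444 + (p(3) + 2*(0 + 4))*20) = sqrt(3444 + (3**4 + 2*(0 + 4))*20) = sqrt(3444 + (81 + 2*4)*20) = sqrt(3444 + (81 + 8)*20) = sqrt(3444 + 89*20) = sqrt(3444 + 1780) = sqrt(5224) = 2*sqrt(1306)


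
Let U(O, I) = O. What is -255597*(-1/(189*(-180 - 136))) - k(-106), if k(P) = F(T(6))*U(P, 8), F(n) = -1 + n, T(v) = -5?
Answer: -12746687/19908 ≈ -640.28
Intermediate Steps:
k(P) = -6*P (k(P) = (-1 - 5)*P = -6*P)
-255597*(-1/(189*(-180 - 136))) - k(-106) = -255597*(-1/(189*(-180 - 136))) - (-6)*(-106) = -255597/((-316*(-189))) - 1*636 = -255597/59724 - 636 = -255597*1/59724 - 636 = -85199/19908 - 636 = -12746687/19908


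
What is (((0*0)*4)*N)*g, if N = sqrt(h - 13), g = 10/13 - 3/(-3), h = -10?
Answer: 0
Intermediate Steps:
g = 23/13 (g = 10*(1/13) - 3*(-1/3) = 10/13 + 1 = 23/13 ≈ 1.7692)
N = I*sqrt(23) (N = sqrt(-10 - 13) = sqrt(-23) = I*sqrt(23) ≈ 4.7958*I)
(((0*0)*4)*N)*g = (((0*0)*4)*(I*sqrt(23)))*(23/13) = ((0*4)*(I*sqrt(23)))*(23/13) = (0*(I*sqrt(23)))*(23/13) = 0*(23/13) = 0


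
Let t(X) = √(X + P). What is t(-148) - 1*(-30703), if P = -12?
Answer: 30703 + 4*I*√10 ≈ 30703.0 + 12.649*I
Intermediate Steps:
t(X) = √(-12 + X) (t(X) = √(X - 12) = √(-12 + X))
t(-148) - 1*(-30703) = √(-12 - 148) - 1*(-30703) = √(-160) + 30703 = 4*I*√10 + 30703 = 30703 + 4*I*√10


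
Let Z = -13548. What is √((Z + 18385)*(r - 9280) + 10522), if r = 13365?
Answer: √19769667 ≈ 4446.3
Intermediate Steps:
√((Z + 18385)*(r - 9280) + 10522) = √((-13548 + 18385)*(13365 - 9280) + 10522) = √(4837*4085 + 10522) = √(19759145 + 10522) = √19769667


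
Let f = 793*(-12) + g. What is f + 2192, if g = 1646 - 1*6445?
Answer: -12123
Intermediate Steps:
g = -4799 (g = 1646 - 6445 = -4799)
f = -14315 (f = 793*(-12) - 4799 = -9516 - 4799 = -14315)
f + 2192 = -14315 + 2192 = -12123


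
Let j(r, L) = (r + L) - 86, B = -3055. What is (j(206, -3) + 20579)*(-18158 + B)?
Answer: -439024248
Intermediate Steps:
j(r, L) = -86 + L + r (j(r, L) = (L + r) - 86 = -86 + L + r)
(j(206, -3) + 20579)*(-18158 + B) = ((-86 - 3 + 206) + 20579)*(-18158 - 3055) = (117 + 20579)*(-21213) = 20696*(-21213) = -439024248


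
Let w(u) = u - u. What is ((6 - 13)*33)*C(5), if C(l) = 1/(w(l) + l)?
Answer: -231/5 ≈ -46.200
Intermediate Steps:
w(u) = 0
C(l) = 1/l (C(l) = 1/(0 + l) = 1/l)
((6 - 13)*33)*C(5) = ((6 - 13)*33)/5 = -7*33*(⅕) = -231*⅕ = -231/5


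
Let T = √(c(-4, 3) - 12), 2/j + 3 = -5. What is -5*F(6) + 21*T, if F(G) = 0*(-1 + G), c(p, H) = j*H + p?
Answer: 21*I*√67/2 ≈ 85.946*I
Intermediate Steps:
j = -¼ (j = 2/(-3 - 5) = 2/(-8) = 2*(-⅛) = -¼ ≈ -0.25000)
c(p, H) = p - H/4 (c(p, H) = -H/4 + p = p - H/4)
T = I*√67/2 (T = √((-4 - ¼*3) - 12) = √((-4 - ¾) - 12) = √(-19/4 - 12) = √(-67/4) = I*√67/2 ≈ 4.0927*I)
F(G) = 0
-5*F(6) + 21*T = -5*0 + 21*(I*√67/2) = 0 + 21*I*√67/2 = 21*I*√67/2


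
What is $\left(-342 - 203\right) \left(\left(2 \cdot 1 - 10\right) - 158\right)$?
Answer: $90470$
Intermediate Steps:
$\left(-342 - 203\right) \left(\left(2 \cdot 1 - 10\right) - 158\right) = - 545 \left(\left(2 - 10\right) - 158\right) = - 545 \left(-8 - 158\right) = \left(-545\right) \left(-166\right) = 90470$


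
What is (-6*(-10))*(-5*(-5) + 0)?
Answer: 1500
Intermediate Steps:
(-6*(-10))*(-5*(-5) + 0) = 60*(25 + 0) = 60*25 = 1500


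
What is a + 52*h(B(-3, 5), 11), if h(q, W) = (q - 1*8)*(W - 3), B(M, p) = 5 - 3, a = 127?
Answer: -2369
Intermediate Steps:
B(M, p) = 2
h(q, W) = (-8 + q)*(-3 + W) (h(q, W) = (q - 8)*(-3 + W) = (-8 + q)*(-3 + W))
a + 52*h(B(-3, 5), 11) = 127 + 52*(24 - 8*11 - 3*2 + 11*2) = 127 + 52*(24 - 88 - 6 + 22) = 127 + 52*(-48) = 127 - 2496 = -2369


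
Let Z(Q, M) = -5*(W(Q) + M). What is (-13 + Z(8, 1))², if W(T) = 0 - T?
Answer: 484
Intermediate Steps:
W(T) = -T
Z(Q, M) = -5*M + 5*Q (Z(Q, M) = -5*(-Q + M) = -5*(M - Q) = -5*M + 5*Q)
(-13 + Z(8, 1))² = (-13 + (-5*1 + 5*8))² = (-13 + (-5 + 40))² = (-13 + 35)² = 22² = 484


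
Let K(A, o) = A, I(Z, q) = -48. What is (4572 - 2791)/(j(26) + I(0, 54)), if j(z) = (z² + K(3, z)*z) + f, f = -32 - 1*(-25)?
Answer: 1781/699 ≈ 2.5479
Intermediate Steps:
f = -7 (f = -32 + 25 = -7)
j(z) = -7 + z² + 3*z (j(z) = (z² + 3*z) - 7 = -7 + z² + 3*z)
(4572 - 2791)/(j(26) + I(0, 54)) = (4572 - 2791)/((-7 + 26² + 3*26) - 48) = 1781/((-7 + 676 + 78) - 48) = 1781/(747 - 48) = 1781/699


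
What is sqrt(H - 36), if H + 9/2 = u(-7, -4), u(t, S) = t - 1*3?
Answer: I*sqrt(202)/2 ≈ 7.1063*I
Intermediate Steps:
u(t, S) = -3 + t (u(t, S) = t - 3 = -3 + t)
H = -29/2 (H = -9/2 + (-3 - 7) = -9/2 - 10 = -29/2 ≈ -14.500)
sqrt(H - 36) = sqrt(-29/2 - 36) = sqrt(-101/2) = I*sqrt(202)/2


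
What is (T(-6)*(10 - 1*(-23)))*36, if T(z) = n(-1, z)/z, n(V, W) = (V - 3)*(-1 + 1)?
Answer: 0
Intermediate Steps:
n(V, W) = 0 (n(V, W) = (-3 + V)*0 = 0)
T(z) = 0 (T(z) = 0/z = 0)
(T(-6)*(10 - 1*(-23)))*36 = (0*(10 - 1*(-23)))*36 = (0*(10 + 23))*36 = (0*33)*36 = 0*36 = 0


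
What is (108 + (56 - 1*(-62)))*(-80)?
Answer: -18080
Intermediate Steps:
(108 + (56 - 1*(-62)))*(-80) = (108 + (56 + 62))*(-80) = (108 + 118)*(-80) = 226*(-80) = -18080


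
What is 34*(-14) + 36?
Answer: -440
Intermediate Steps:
34*(-14) + 36 = -476 + 36 = -440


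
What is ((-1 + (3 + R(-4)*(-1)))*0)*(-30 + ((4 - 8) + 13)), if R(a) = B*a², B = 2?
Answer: 0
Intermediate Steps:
R(a) = 2*a²
((-1 + (3 + R(-4)*(-1)))*0)*(-30 + ((4 - 8) + 13)) = ((-1 + (3 + (2*(-4)²)*(-1)))*0)*(-30 + ((4 - 8) + 13)) = ((-1 + (3 + (2*16)*(-1)))*0)*(-30 + (-4 + 13)) = ((-1 + (3 + 32*(-1)))*0)*(-30 + 9) = ((-1 + (3 - 32))*0)*(-21) = ((-1 - 29)*0)*(-21) = -30*0*(-21) = 0*(-21) = 0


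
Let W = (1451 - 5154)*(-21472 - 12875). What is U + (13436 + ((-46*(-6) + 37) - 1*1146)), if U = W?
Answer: 127199544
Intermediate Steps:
W = 127186941 (W = -3703*(-34347) = 127186941)
U = 127186941
U + (13436 + ((-46*(-6) + 37) - 1*1146)) = 127186941 + (13436 + ((-46*(-6) + 37) - 1*1146)) = 127186941 + (13436 + ((276 + 37) - 1146)) = 127186941 + (13436 + (313 - 1146)) = 127186941 + (13436 - 833) = 127186941 + 12603 = 127199544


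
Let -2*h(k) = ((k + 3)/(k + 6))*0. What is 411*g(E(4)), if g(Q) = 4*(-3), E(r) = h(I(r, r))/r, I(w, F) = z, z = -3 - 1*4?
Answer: -4932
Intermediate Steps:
z = -7 (z = -3 - 4 = -7)
I(w, F) = -7
h(k) = 0 (h(k) = -(k + 3)/(k + 6)*0/2 = -(3 + k)/(6 + k)*0/2 = -½*0 = 0)
E(r) = 0 (E(r) = 0/r = 0)
g(Q) = -12
411*g(E(4)) = 411*(-12) = -4932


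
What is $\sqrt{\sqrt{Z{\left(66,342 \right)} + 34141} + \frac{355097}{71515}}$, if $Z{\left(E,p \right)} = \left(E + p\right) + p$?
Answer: $\frac{\sqrt{25394761955 + 5114395225 \sqrt{34891}}}{71515} \approx 13.848$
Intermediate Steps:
$Z{\left(E,p \right)} = E + 2 p$
$\sqrt{\sqrt{Z{\left(66,342 \right)} + 34141} + \frac{355097}{71515}} = \sqrt{\sqrt{\left(66 + 2 \cdot 342\right) + 34141} + \frac{355097}{71515}} = \sqrt{\sqrt{\left(66 + 684\right) + 34141} + 355097 \cdot \frac{1}{71515}} = \sqrt{\sqrt{750 + 34141} + \frac{355097}{71515}} = \sqrt{\sqrt{34891} + \frac{355097}{71515}} = \sqrt{\frac{355097}{71515} + \sqrt{34891}}$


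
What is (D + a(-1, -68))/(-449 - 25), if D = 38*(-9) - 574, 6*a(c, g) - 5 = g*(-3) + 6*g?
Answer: 5695/2844 ≈ 2.0025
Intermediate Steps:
a(c, g) = 5/6 + g/2 (a(c, g) = 5/6 + (g*(-3) + 6*g)/6 = 5/6 + (-3*g + 6*g)/6 = 5/6 + (3*g)/6 = 5/6 + g/2)
D = -916 (D = -342 - 574 = -916)
(D + a(-1, -68))/(-449 - 25) = (-916 + (5/6 + (1/2)*(-68)))/(-449 - 25) = (-916 + (5/6 - 34))/(-474) = (-916 - 199/6)*(-1/474) = -5695/6*(-1/474) = 5695/2844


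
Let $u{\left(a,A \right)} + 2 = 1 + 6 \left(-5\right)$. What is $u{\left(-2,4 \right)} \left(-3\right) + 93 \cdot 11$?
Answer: $1116$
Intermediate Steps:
$u{\left(a,A \right)} = -31$ ($u{\left(a,A \right)} = -2 + \left(1 + 6 \left(-5\right)\right) = -2 + \left(1 - 30\right) = -2 - 29 = -31$)
$u{\left(-2,4 \right)} \left(-3\right) + 93 \cdot 11 = \left(-31\right) \left(-3\right) + 93 \cdot 11 = 93 + 1023 = 1116$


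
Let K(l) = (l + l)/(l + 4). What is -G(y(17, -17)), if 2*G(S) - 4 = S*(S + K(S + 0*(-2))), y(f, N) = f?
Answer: -6731/42 ≈ -160.26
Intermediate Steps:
K(l) = 2*l/(4 + l) (K(l) = (2*l)/(4 + l) = 2*l/(4 + l))
G(S) = 2 + S*(S + 2*S/(4 + S))/2 (G(S) = 2 + (S*(S + 2*(S + 0*(-2))/(4 + (S + 0*(-2)))))/2 = 2 + (S*(S + 2*(S + 0)/(4 + (S + 0))))/2 = 2 + (S*(S + 2*S/(4 + S)))/2 = 2 + S*(S + 2*S/(4 + S))/2)
-G(y(17, -17)) = -(17**2 + (4 + 17)*(4 + 17**2)/2)/(4 + 17) = -(289 + (1/2)*21*(4 + 289))/21 = -(289 + (1/2)*21*293)/21 = -(289 + 6153/2)/21 = -6731/(21*2) = -1*6731/42 = -6731/42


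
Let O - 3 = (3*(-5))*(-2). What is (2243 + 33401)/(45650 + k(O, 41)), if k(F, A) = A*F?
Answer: 35644/47003 ≈ 0.75833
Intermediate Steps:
O = 33 (O = 3 + (3*(-5))*(-2) = 3 - 15*(-2) = 3 + 30 = 33)
(2243 + 33401)/(45650 + k(O, 41)) = (2243 + 33401)/(45650 + 41*33) = 35644/(45650 + 1353) = 35644/47003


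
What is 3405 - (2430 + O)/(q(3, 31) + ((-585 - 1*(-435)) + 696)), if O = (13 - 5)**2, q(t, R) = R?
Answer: 1962191/577 ≈ 3400.7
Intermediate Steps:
O = 64 (O = 8**2 = 64)
3405 - (2430 + O)/(q(3, 31) + ((-585 - 1*(-435)) + 696)) = 3405 - (2430 + 64)/(31 + ((-585 - 1*(-435)) + 696)) = 3405 - 2494/(31 + ((-585 + 435) + 696)) = 3405 - 2494/(31 + (-150 + 696)) = 3405 - 2494/(31 + 546) = 3405 - 2494/577 = 1962191/577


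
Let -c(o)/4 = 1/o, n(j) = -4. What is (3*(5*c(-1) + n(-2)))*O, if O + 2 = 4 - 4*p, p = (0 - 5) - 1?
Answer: 1248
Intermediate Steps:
p = -6 (p = -5 - 1 = -6)
c(o) = -4/o
O = 26 (O = -2 + (4 - 4*(-6)) = -2 + (4 + 24) = -2 + 28 = 26)
(3*(5*c(-1) + n(-2)))*O = (3*(5*(-4/(-1)) - 4))*26 = (3*(5*(-4*(-1)) - 4))*26 = (3*(5*4 - 4))*26 = (3*(20 - 4))*26 = (3*16)*26 = 48*26 = 1248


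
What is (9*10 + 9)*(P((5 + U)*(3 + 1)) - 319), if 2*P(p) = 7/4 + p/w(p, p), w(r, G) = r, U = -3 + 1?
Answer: -251559/8 ≈ -31445.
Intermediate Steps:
U = -2
P(p) = 11/8 (P(p) = (7/4 + p/p)/2 = (7*(1/4) + 1)/2 = (7/4 + 1)/2 = (1/2)*(11/4) = 11/8)
(9*10 + 9)*(P((5 + U)*(3 + 1)) - 319) = (9*10 + 9)*(11/8 - 319) = (90 + 9)*(-2541/8) = 99*(-2541/8) = -251559/8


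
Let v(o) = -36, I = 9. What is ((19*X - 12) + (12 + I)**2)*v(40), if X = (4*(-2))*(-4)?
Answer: -37332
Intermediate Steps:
X = 32 (X = -8*(-4) = 32)
((19*X - 12) + (12 + I)**2)*v(40) = ((19*32 - 12) + (12 + 9)**2)*(-36) = ((608 - 12) + 21**2)*(-36) = (596 + 441)*(-36) = 1037*(-36) = -37332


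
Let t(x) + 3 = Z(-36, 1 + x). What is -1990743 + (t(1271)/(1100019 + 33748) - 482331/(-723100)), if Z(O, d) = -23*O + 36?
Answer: -1632064150149291123/819826917700 ≈ -1.9907e+6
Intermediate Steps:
Z(O, d) = 36 - 23*O
t(x) = 861 (t(x) = -3 + (36 - 23*(-36)) = -3 + (36 + 828) = -3 + 864 = 861)
-1990743 + (t(1271)/(1100019 + 33748) - 482331/(-723100)) = -1990743 + (861/(1100019 + 33748) - 482331/(-723100)) = -1990743 + (861/1133767 - 482331*(-1/723100)) = -1990743 + (861*(1/1133767) + 482331/723100) = -1990743 + (861/1133767 + 482331/723100) = -1990743 + 547473559977/819826917700 = -1632064150149291123/819826917700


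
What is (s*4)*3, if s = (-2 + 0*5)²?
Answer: 48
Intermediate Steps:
s = 4 (s = (-2 + 0)² = (-2)² = 4)
(s*4)*3 = (4*4)*3 = 16*3 = 48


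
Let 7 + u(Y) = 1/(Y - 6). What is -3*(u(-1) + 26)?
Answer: -396/7 ≈ -56.571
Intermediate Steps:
u(Y) = -7 + 1/(-6 + Y) (u(Y) = -7 + 1/(Y - 6) = -7 + 1/(-6 + Y))
-3*(u(-1) + 26) = -3*((43 - 7*(-1))/(-6 - 1) + 26) = -3*((43 + 7)/(-7) + 26) = -3*(-1/7*50 + 26) = -3*(-50/7 + 26) = -3*132/7 = -396/7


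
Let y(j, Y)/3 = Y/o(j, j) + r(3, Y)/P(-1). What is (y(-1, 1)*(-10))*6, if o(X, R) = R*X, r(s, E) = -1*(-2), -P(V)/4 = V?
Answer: -270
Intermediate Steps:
P(V) = -4*V
r(s, E) = 2
y(j, Y) = 3/2 + 3*Y/j**2 (y(j, Y) = 3*(Y/((j*j)) + 2/((-4*(-1)))) = 3*(Y/(j**2) + 2/4) = 3*(Y/j**2 + 2*(1/4)) = 3*(Y/j**2 + 1/2) = 3*(1/2 + Y/j**2) = 3/2 + 3*Y/j**2)
(y(-1, 1)*(-10))*6 = ((3/2 + 3*1/(-1)**2)*(-10))*6 = ((3/2 + 3*1*1)*(-10))*6 = ((3/2 + 3)*(-10))*6 = ((9/2)*(-10))*6 = -45*6 = -270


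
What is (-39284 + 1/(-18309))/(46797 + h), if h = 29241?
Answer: -37855303/73272618 ≈ -0.51664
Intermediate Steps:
(-39284 + 1/(-18309))/(46797 + h) = (-39284 + 1/(-18309))/(46797 + 29241) = (-39284 - 1/18309)/76038 = -719250757/18309*1/76038 = -37855303/73272618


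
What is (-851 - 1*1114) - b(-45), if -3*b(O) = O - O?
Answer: -1965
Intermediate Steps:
b(O) = 0 (b(O) = -(O - O)/3 = -⅓*0 = 0)
(-851 - 1*1114) - b(-45) = (-851 - 1*1114) - 1*0 = (-851 - 1114) + 0 = -1965 + 0 = -1965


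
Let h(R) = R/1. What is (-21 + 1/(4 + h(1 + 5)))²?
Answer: 43681/100 ≈ 436.81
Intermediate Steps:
h(R) = R (h(R) = R*1 = R)
(-21 + 1/(4 + h(1 + 5)))² = (-21 + 1/(4 + (1 + 5)))² = (-21 + 1/(4 + 6))² = (-21 + 1/10)² = (-21 + ⅒)² = (-209/10)² = 43681/100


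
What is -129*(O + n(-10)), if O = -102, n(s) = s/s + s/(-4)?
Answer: 25413/2 ≈ 12707.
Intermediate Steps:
n(s) = 1 - s/4 (n(s) = 1 + s*(-¼) = 1 - s/4)
-129*(O + n(-10)) = -129*(-102 + (1 - ¼*(-10))) = -129*(-102 + (1 + 5/2)) = -129*(-102 + 7/2) = -129*(-197/2) = 25413/2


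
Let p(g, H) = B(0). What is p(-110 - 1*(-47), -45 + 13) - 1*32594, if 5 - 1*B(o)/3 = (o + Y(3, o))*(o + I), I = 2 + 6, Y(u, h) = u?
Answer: -32651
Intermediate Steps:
I = 8
B(o) = 15 - 3*(3 + o)*(8 + o) (B(o) = 15 - 3*(o + 3)*(o + 8) = 15 - 3*(3 + o)*(8 + o))
p(g, H) = -57 (p(g, H) = -57 - 33*0 - 3*0² = -57 + 0 - 3*0 = -57 + 0 + 0 = -57)
p(-110 - 1*(-47), -45 + 13) - 1*32594 = -57 - 1*32594 = -57 - 32594 = -32651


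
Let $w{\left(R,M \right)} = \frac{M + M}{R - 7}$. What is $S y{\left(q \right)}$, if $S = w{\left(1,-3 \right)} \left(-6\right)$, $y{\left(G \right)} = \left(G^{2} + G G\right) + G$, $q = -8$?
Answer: $-720$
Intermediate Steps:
$y{\left(G \right)} = G + 2 G^{2}$ ($y{\left(G \right)} = \left(G^{2} + G^{2}\right) + G = 2 G^{2} + G = G + 2 G^{2}$)
$w{\left(R,M \right)} = \frac{2 M}{-7 + R}$
$S = -6$ ($S = 2 \left(-3\right) \frac{1}{-7 + 1} \left(-6\right) = 2 \left(-3\right) \frac{1}{-6} \left(-6\right) = 2 \left(-3\right) \left(- \frac{1}{6}\right) \left(-6\right) = 1 \left(-6\right) = -6$)
$S y{\left(q \right)} = - 6 \left(- 8 \left(1 + 2 \left(-8\right)\right)\right) = - 6 \left(- 8 \left(1 - 16\right)\right) = - 6 \left(\left(-8\right) \left(-15\right)\right) = \left(-6\right) 120 = -720$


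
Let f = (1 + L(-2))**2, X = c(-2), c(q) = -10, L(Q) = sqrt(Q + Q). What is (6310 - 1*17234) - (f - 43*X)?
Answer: -11351 - 4*I ≈ -11351.0 - 4.0*I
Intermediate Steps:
L(Q) = sqrt(2)*sqrt(Q) (L(Q) = sqrt(2*Q) = sqrt(2)*sqrt(Q))
X = -10
f = (1 + 2*I)**2 (f = (1 + sqrt(2)*sqrt(-2))**2 = (1 + sqrt(2)*(I*sqrt(2)))**2 = (1 + 2*I)**2 ≈ -3.0 + 4.0*I)
(6310 - 1*17234) - (f - 43*X) = (6310 - 1*17234) - ((-3 + 4*I) - 43*(-10)) = (6310 - 17234) - ((-3 + 4*I) + 430) = -10924 - (427 + 4*I) = -10924 + (-427 - 4*I) = -11351 - 4*I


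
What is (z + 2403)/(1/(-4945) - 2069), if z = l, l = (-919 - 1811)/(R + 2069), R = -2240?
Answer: -681821545/583178742 ≈ -1.1691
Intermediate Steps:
l = 910/57 (l = (-919 - 1811)/(-2240 + 2069) = -2730/(-171) = -2730*(-1/171) = 910/57 ≈ 15.965)
z = 910/57 ≈ 15.965
(z + 2403)/(1/(-4945) - 2069) = (910/57 + 2403)/(1/(-4945) - 2069) = 137881/(57*(-1/4945 - 2069)) = 137881/(57*(-10231206/4945)) = (137881/57)*(-4945/10231206) = -681821545/583178742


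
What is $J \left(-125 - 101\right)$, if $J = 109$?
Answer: $-24634$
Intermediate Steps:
$J \left(-125 - 101\right) = 109 \left(-125 - 101\right) = 109 \left(-226\right) = -24634$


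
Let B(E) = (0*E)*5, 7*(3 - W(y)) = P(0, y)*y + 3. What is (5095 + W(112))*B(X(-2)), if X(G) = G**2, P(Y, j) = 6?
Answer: 0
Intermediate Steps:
W(y) = 18/7 - 6*y/7 (W(y) = 3 - (6*y + 3)/7 = 3 - (3 + 6*y)/7 = 3 + (-3/7 - 6*y/7) = 18/7 - 6*y/7)
B(E) = 0 (B(E) = 0*5 = 0)
(5095 + W(112))*B(X(-2)) = (5095 + (18/7 - 6/7*112))*0 = (5095 + (18/7 - 96))*0 = (5095 - 654/7)*0 = (35011/7)*0 = 0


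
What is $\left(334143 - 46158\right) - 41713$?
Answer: $246272$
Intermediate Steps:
$\left(334143 - 46158\right) - 41713 = 287985 - 41713 = 246272$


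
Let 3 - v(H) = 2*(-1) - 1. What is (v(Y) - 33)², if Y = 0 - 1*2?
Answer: 729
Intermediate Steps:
Y = -2 (Y = 0 - 2 = -2)
v(H) = 6 (v(H) = 3 - (2*(-1) - 1) = 3 - (-2 - 1) = 3 - 1*(-3) = 3 + 3 = 6)
(v(Y) - 33)² = (6 - 33)² = (-27)² = 729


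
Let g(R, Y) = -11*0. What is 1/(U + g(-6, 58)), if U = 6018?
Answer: 1/6018 ≈ 0.00016617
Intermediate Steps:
g(R, Y) = 0
1/(U + g(-6, 58)) = 1/(6018 + 0) = 1/6018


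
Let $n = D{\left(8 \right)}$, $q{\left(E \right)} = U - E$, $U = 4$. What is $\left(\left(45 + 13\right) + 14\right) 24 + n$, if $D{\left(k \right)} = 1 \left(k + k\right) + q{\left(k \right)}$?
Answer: $1740$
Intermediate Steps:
$q{\left(E \right)} = 4 - E$
$D{\left(k \right)} = 4 + k$ ($D{\left(k \right)} = 1 \left(k + k\right) - \left(-4 + k\right) = 1 \cdot 2 k - \left(-4 + k\right) = 2 k - \left(-4 + k\right) = 4 + k$)
$n = 12$ ($n = 4 + 8 = 12$)
$\left(\left(45 + 13\right) + 14\right) 24 + n = \left(\left(45 + 13\right) + 14\right) 24 + 12 = \left(58 + 14\right) 24 + 12 = 72 \cdot 24 + 12 = 1728 + 12 = 1740$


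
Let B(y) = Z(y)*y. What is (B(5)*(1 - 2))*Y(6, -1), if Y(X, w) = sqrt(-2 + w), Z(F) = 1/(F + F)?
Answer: -I*sqrt(3)/2 ≈ -0.86602*I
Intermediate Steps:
Z(F) = 1/(2*F)
B(y) = 1/2 (B(y) = (1/(2*y))*y = 1/2)
(B(5)*(1 - 2))*Y(6, -1) = ((1 - 2)/2)*sqrt(-2 - 1) = ((1/2)*(-1))*sqrt(-3) = -I*sqrt(3)/2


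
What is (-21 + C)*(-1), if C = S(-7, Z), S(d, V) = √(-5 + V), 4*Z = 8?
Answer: 21 - I*√3 ≈ 21.0 - 1.732*I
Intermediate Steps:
Z = 2 (Z = (¼)*8 = 2)
C = I*√3 (C = √(-5 + 2) = √(-3) = I*√3 ≈ 1.732*I)
(-21 + C)*(-1) = (-21 + I*√3)*(-1) = 21 - I*√3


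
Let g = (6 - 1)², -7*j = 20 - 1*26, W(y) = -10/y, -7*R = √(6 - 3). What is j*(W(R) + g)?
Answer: 150/7 + 20*√3 ≈ 56.070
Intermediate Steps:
R = -√3/7 (R = -√(6 - 3)/7 = -√3/7 ≈ -0.24744)
j = 6/7 (j = -(20 - 1*26)/7 = -(20 - 26)/7 = -⅐*(-6) = 6/7 ≈ 0.85714)
g = 25 (g = 5² = 25)
j*(W(R) + g) = 6*(-10*(-7*√3/3) + 25)/7 = 6*(-(-70)*√3/3 + 25)/7 = 6*(70*√3/3 + 25)/7 = 6*(25 + 70*√3/3)/7 = 150/7 + 20*√3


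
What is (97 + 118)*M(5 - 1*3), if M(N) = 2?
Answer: 430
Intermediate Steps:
(97 + 118)*M(5 - 1*3) = (97 + 118)*2 = 215*2 = 430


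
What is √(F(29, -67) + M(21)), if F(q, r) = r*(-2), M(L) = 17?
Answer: √151 ≈ 12.288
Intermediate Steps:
F(q, r) = -2*r
√(F(29, -67) + M(21)) = √(-2*(-67) + 17) = √(134 + 17) = √151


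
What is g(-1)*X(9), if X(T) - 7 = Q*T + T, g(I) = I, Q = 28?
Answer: -268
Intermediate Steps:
X(T) = 7 + 29*T (X(T) = 7 + (28*T + T) = 7 + 29*T)
g(-1)*X(9) = -(7 + 29*9) = -(7 + 261) = -1*268 = -268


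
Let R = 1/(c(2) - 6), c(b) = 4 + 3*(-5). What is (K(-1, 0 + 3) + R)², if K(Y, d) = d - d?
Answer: 1/289 ≈ 0.0034602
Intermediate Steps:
c(b) = -11 (c(b) = 4 - 15 = -11)
K(Y, d) = 0
R = -1/17 (R = 1/(-11 - 6) = 1/(-17) = -1/17 ≈ -0.058824)
(K(-1, 0 + 3) + R)² = (0 - 1/17)² = (-1/17)² = 1/289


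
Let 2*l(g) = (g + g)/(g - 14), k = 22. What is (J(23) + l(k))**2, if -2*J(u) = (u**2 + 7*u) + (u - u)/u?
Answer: 1874161/16 ≈ 1.1714e+5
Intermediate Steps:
J(u) = -7*u/2 - u**2/2 (J(u) = -((u**2 + 7*u) + (u - u)/u)/2 = -((u**2 + 7*u) + 0/u)/2 = -((u**2 + 7*u) + 0)/2 = -(u**2 + 7*u)/2 = -7*u/2 - u**2/2)
l(g) = g/(-14 + g) (l(g) = ((g + g)/(g - 14))/2 = ((2*g)/(-14 + g))/2 = (2*g/(-14 + g))/2 = g/(-14 + g))
(J(23) + l(k))**2 = (-1/2*23*(7 + 23) + 22/(-14 + 22))**2 = (-1/2*23*30 + 22/8)**2 = (-345 + 22*(1/8))**2 = (-345 + 11/4)**2 = (-1369/4)**2 = 1874161/16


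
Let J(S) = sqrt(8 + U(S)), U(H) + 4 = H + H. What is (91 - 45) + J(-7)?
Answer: 46 + I*sqrt(10) ≈ 46.0 + 3.1623*I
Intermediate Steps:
U(H) = -4 + 2*H (U(H) = -4 + (H + H) = -4 + 2*H)
J(S) = sqrt(4 + 2*S) (J(S) = sqrt(8 + (-4 + 2*S)) = sqrt(4 + 2*S))
(91 - 45) + J(-7) = (91 - 45) + sqrt(4 + 2*(-7)) = 46 + sqrt(4 - 14) = 46 + sqrt(-10) = 46 + I*sqrt(10)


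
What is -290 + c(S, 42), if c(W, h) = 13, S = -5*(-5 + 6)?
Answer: -277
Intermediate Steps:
S = -5 (S = -5*1 = -5)
-290 + c(S, 42) = -290 + 13 = -277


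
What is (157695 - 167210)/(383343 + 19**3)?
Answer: -9515/390202 ≈ -0.024385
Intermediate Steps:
(157695 - 167210)/(383343 + 19**3) = -9515/(383343 + 6859) = -9515/390202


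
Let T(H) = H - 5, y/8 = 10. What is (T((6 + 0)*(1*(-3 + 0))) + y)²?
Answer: 3249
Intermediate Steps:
y = 80 (y = 8*10 = 80)
T(H) = -5 + H
(T((6 + 0)*(1*(-3 + 0))) + y)² = ((-5 + (6 + 0)*(1*(-3 + 0))) + 80)² = ((-5 + 6*(1*(-3))) + 80)² = ((-5 + 6*(-3)) + 80)² = ((-5 - 18) + 80)² = (-23 + 80)² = 57² = 3249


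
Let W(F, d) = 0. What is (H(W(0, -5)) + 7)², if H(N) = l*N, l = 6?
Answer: 49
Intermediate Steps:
H(N) = 6*N
(H(W(0, -5)) + 7)² = (6*0 + 7)² = (0 + 7)² = 7² = 49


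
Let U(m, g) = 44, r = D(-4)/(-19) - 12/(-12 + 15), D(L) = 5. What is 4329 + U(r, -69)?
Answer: 4373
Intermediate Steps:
r = -81/19 (r = 5/(-19) - 12/(-12 + 15) = 5*(-1/19) - 12/3 = -5/19 - 12*⅓ = -5/19 - 4 = -81/19 ≈ -4.2632)
4329 + U(r, -69) = 4329 + 44 = 4373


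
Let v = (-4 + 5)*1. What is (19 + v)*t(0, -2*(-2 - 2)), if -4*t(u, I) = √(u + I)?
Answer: -10*√2 ≈ -14.142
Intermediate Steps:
t(u, I) = -√(I + u)/4 (t(u, I) = -√(u + I)/4 = -√(I + u)/4)
v = 1 (v = 1*1 = 1)
(19 + v)*t(0, -2*(-2 - 2)) = (19 + 1)*(-√(-2*(-2 - 2) + 0)/4) = 20*(-√(-2*(-4) + 0)/4) = 20*(-√(8 + 0)/4) = 20*(-√2/2) = -10*√2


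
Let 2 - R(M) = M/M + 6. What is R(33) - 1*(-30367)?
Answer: 30362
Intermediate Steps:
R(M) = -5 (R(M) = 2 - (M/M + 6) = 2 - (1 + 6) = 2 - 1*7 = 2 - 7 = -5)
R(33) - 1*(-30367) = -5 - 1*(-30367) = -5 + 30367 = 30362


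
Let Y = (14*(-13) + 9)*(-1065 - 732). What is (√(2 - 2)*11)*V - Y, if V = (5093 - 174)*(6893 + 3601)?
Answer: -310881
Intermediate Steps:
V = 51619986 (V = 4919*10494 = 51619986)
Y = 310881 (Y = (-182 + 9)*(-1797) = -173*(-1797) = 310881)
(√(2 - 2)*11)*V - Y = (√(2 - 2)*11)*51619986 - 1*310881 = (√0*11)*51619986 - 310881 = (0*11)*51619986 - 310881 = 0*51619986 - 310881 = 0 - 310881 = -310881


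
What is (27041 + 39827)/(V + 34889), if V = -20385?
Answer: 16717/3626 ≈ 4.6103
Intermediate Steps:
(27041 + 39827)/(V + 34889) = (27041 + 39827)/(-20385 + 34889) = 66868/14504 = 66868*(1/14504) = 16717/3626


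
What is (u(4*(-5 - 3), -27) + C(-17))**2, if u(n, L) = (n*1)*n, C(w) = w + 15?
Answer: 1044484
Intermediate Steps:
C(w) = 15 + w
u(n, L) = n**2 (u(n, L) = n*n = n**2)
(u(4*(-5 - 3), -27) + C(-17))**2 = ((4*(-5 - 3))**2 + (15 - 17))**2 = ((4*(-8))**2 - 2)**2 = ((-32)**2 - 2)**2 = (1024 - 2)**2 = 1022**2 = 1044484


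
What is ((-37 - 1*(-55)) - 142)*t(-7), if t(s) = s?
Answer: 868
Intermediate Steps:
((-37 - 1*(-55)) - 142)*t(-7) = ((-37 - 1*(-55)) - 142)*(-7) = ((-37 + 55) - 142)*(-7) = (18 - 142)*(-7) = -124*(-7) = 868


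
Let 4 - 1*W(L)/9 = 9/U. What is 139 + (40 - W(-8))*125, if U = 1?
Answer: 10764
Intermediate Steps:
W(L) = -45 (W(L) = 36 - 81/1 = 36 - 81 = -45)
139 + (40 - W(-8))*125 = 139 + (40 - 1*(-45))*125 = 139 + (40 + 45)*125 = 139 + 85*125 = 139 + 10625 = 10764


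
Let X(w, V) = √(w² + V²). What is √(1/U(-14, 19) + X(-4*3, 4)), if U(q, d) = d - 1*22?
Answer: √(-3 + 36*√10)/3 ≈ 3.5094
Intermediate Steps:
U(q, d) = -22 + d (U(q, d) = d - 22 = -22 + d)
X(w, V) = √(V² + w²)
√(1/U(-14, 19) + X(-4*3, 4)) = √(1/(-22 + 19) + √(4² + (-4*3)²)) = √(1/(-3) + √(16 + (-12)²)) = √(-⅓ + √(16 + 144)) = √(-⅓ + √160) = √(-⅓ + 4*√10)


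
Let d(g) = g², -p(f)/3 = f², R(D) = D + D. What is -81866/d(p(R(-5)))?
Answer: -40933/45000 ≈ -0.90962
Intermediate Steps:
R(D) = 2*D
p(f) = -3*f²
-81866/d(p(R(-5))) = -81866/((-3*(2*(-5))²)²) = -81866/((-3*(-10)²)²) = -81866/((-3*100)²) = -81866/((-300)²) = -81866/90000 = -81866*1/90000 = -40933/45000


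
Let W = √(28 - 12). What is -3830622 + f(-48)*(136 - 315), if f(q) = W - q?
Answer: -3839930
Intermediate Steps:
W = 4 (W = √16 = 4)
f(q) = 4 - q
-3830622 + f(-48)*(136 - 315) = -3830622 + (4 - 1*(-48))*(136 - 315) = -3830622 + (4 + 48)*(-179) = -3830622 + 52*(-179) = -3830622 - 9308 = -3839930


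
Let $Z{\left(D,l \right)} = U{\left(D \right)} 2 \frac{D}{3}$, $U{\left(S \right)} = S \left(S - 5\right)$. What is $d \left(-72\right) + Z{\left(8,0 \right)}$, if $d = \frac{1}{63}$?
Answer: $\frac{888}{7} \approx 126.86$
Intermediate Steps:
$U{\left(S \right)} = S \left(-5 + S\right)$
$d = \frac{1}{63} \approx 0.015873$
$Z{\left(D,l \right)} = \frac{2 D^{2} \left(-5 + D\right)}{3}$ ($Z{\left(D,l \right)} = D \left(-5 + D\right) 2 \frac{D}{3} = 2 D \left(-5 + D\right) D \frac{1}{3} = 2 D \left(-5 + D\right) \frac{D}{3} = \frac{2 D^{2} \left(-5 + D\right)}{3}$)
$d \left(-72\right) + Z{\left(8,0 \right)} = \frac{1}{63} \left(-72\right) + \frac{2 \cdot 8^{2} \left(-5 + 8\right)}{3} = - \frac{8}{7} + \frac{2}{3} \cdot 64 \cdot 3 = - \frac{8}{7} + 128 = \frac{888}{7}$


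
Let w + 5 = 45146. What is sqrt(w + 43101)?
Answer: sqrt(88242) ≈ 297.06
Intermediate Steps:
w = 45141 (w = -5 + 45146 = 45141)
sqrt(w + 43101) = sqrt(45141 + 43101) = sqrt(88242)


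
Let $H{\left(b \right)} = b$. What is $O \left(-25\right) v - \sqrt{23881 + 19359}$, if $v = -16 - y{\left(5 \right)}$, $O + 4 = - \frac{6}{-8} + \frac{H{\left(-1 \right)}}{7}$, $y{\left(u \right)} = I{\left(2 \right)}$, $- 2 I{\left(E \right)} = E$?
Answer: $- \frac{35625}{28} - 2 \sqrt{10810} \approx -1480.3$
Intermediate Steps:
$I{\left(E \right)} = - \frac{E}{2}$
$y{\left(u \right)} = -1$ ($y{\left(u \right)} = \left(- \frac{1}{2}\right) 2 = -1$)
$O = - \frac{95}{28}$ ($O = -4 - \left(\frac{1}{7} - \frac{3}{4}\right) = -4 - - \frac{17}{28} = -4 + \left(\frac{3}{4} - \frac{1}{7}\right) = -4 + \frac{17}{28} = - \frac{95}{28} \approx -3.3929$)
$v = -15$ ($v = -16 - -1 = -16 + 1 = -15$)
$O \left(-25\right) v - \sqrt{23881 + 19359} = \left(- \frac{95}{28}\right) \left(-25\right) \left(-15\right) - \sqrt{23881 + 19359} = \frac{2375}{28} \left(-15\right) - \sqrt{43240} = - \frac{35625}{28} - 2 \sqrt{10810}$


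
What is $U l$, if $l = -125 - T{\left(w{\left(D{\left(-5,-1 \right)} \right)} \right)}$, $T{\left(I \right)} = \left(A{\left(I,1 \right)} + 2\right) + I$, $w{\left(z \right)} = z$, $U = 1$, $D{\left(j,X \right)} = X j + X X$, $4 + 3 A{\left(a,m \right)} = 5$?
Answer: $- \frac{400}{3} \approx -133.33$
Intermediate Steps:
$A{\left(a,m \right)} = \frac{1}{3}$ ($A{\left(a,m \right)} = - \frac{4}{3} + \frac{1}{3} \cdot 5 = - \frac{4}{3} + \frac{5}{3} = \frac{1}{3}$)
$D{\left(j,X \right)} = X^{2} + X j$ ($D{\left(j,X \right)} = X j + X^{2} = X^{2} + X j$)
$T{\left(I \right)} = \frac{7}{3} + I$ ($T{\left(I \right)} = \left(\frac{1}{3} + 2\right) + I = \frac{7}{3} + I$)
$l = - \frac{400}{3}$ ($l = -125 - \left(\frac{7}{3} - \left(-1 - 5\right)\right) = -125 - \left(\frac{7}{3} - -6\right) = -125 - \left(\frac{7}{3} + 6\right) = -125 - \frac{25}{3} = - \frac{400}{3} \approx -133.33$)
$U l = 1 \left(- \frac{400}{3}\right) = - \frac{400}{3}$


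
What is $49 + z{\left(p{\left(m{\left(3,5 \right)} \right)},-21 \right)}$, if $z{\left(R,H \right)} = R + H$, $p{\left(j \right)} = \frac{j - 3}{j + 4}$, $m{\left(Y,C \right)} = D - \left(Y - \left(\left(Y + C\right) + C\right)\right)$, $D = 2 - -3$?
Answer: $\frac{544}{19} \approx 28.632$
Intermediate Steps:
$D = 5$ ($D = 2 + 3 = 5$)
$m{\left(Y,C \right)} = 5 + 2 C$ ($m{\left(Y,C \right)} = 5 - \left(Y - \left(\left(Y + C\right) + C\right)\right) = 5 - \left(Y - \left(\left(C + Y\right) + C\right)\right) = 5 - \left(Y - \left(Y + 2 C\right)\right) = 5 - - 2 C = 5 + 2 C$)
$p{\left(j \right)} = \frac{-3 + j}{4 + j}$
$z{\left(R,H \right)} = H + R$
$49 + z{\left(p{\left(m{\left(3,5 \right)} \right)},-21 \right)} = 49 - \left(21 - \frac{-3 + \left(5 + 2 \cdot 5\right)}{4 + \left(5 + 2 \cdot 5\right)}\right) = 49 - \left(21 - \frac{-3 + \left(5 + 10\right)}{4 + \left(5 + 10\right)}\right) = 49 - \left(21 - \frac{-3 + 15}{4 + 15}\right) = 49 - \left(21 - \frac{1}{19} \cdot 12\right) = 49 + \left(-21 + \frac{1}{19} \cdot 12\right) = 49 + \left(-21 + \frac{12}{19}\right) = 49 - \frac{387}{19} = \frac{544}{19}$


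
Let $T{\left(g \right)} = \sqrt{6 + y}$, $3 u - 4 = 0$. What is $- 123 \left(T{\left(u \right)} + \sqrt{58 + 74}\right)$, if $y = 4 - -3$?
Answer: $- 246 \sqrt{33} - 123 \sqrt{13} \approx -1856.6$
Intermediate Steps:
$y = 7$ ($y = 4 + 3 = 7$)
$u = \frac{4}{3}$ ($u = \frac{4}{3} + \frac{1}{3} \cdot 0 = \frac{4}{3} + 0 = \frac{4}{3} \approx 1.3333$)
$T{\left(g \right)} = \sqrt{13}$ ($T{\left(g \right)} = \sqrt{6 + 7} = \sqrt{13}$)
$- 123 \left(T{\left(u \right)} + \sqrt{58 + 74}\right) = - 123 \left(\sqrt{13} + \sqrt{58 + 74}\right) = - 123 \left(\sqrt{13} + \sqrt{132}\right) = - 123 \left(\sqrt{13} + 2 \sqrt{33}\right) = - 246 \sqrt{33} - 123 \sqrt{13}$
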